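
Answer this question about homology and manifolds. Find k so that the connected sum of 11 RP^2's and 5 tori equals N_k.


Since a >= 1, the sum is non-orientable; each T^2 can be replaced by RP^2 # RP^2 (since T^2#RP^2 = 3RP^2).
Total crosscaps k = 11 + 2*5 = 21.
Check via chi: chi = 11*1 + 5*0 - (11+5-1)*2 = -19 = 2 - k = -19. Consistent.

21


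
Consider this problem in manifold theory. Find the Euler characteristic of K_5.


K_5: V = 5, E = C(5,2) = 10.
chi = V - E = 5 - 10 = -5

-5


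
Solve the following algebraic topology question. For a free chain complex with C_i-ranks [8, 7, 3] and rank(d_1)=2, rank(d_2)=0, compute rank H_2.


rank H_k = rank(ker d_k) - rank(im d_{k+1}).
rank(ker d_2) = rank(C_2) - rank(d_2) = 3 - 0 = 3.
rank(im d_{2+1}) = 0.
rank H_2 = 3 - 0 = 3

3


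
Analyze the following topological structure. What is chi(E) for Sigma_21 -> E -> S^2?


chi(S^2) = 2 (n even), chi(Sigma_21) = 2 - 2*21 = -40.
chi(E) = 2 * (-40) = -80

-80


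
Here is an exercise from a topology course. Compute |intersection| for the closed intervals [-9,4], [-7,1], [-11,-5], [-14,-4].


Intersection = [max(a_i), min(b_i)] = [-7, -5].
Length = -5 - -7 = 2

2


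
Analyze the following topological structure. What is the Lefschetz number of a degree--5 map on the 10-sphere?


On S^10: L(f) = tr(f_0*) + (-1)^10 tr(f_10*) = 1 + (-1)^10 * deg(f).
L(f) = 1 + (-1)^10 * -5 = 1 + -5 = -4

-4


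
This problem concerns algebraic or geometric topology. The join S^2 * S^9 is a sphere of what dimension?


Join of spheres: S^m * S^n = S^{m+n+1}.
dim = 2 + 9 + 1 = 12

12


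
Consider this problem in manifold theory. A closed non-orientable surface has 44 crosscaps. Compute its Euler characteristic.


For a non-orientable closed surface with k crosscaps: chi = 2 - k.
Here k = 44.
chi = 2 - 44 = -42

-42


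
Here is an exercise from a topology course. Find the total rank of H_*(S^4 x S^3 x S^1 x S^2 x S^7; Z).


Total Betti number is multiplicative under products.
Each S^d (d>=1) has total Betti number 2.
There are 5 sphere factors.
Total = 2^5 = 32

32


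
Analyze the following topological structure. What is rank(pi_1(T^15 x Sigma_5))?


pi_1(A x B) = pi_1(A) x pi_1(B); rank of abelianization = b_1.
b_1(T^15) = 15, b_1(Sigma_5) = 2*5 = 10.
b_1(product) = 15 + 10 = 25

25


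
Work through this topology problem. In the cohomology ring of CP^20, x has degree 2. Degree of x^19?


|x| = 2 in H^*(CP^n).
|x^19| = 19 * |x| = 19 * 2 = 38

38


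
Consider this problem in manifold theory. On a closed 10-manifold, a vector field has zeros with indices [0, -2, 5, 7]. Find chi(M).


Poincare-Hopf: chi(M) = sum of indices of zeros.
chi = (0) + (-2) + (5) + (7) = 10

10


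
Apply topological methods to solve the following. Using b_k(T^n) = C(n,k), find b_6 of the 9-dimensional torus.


By the Kunneth formula, b_k(T^n) = C(n,k).
b_6(T^9) = C(9,6).
C(9,6) = 9!/(6!*3!) = 84

84


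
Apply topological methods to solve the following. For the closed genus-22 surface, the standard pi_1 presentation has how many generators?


Standard presentation: pi_1(Sigma_g) = <a_1,b_1,...,a_g,b_g | [a_1,b_1]...[a_g,b_g] = 1>.
Number of generators = 2g = 2*22 = 44

44


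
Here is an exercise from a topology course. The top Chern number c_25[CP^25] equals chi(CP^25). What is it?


For any closed oriented manifold, <e(TM),[M]> = chi(M).
chi(CP^25) = 25+1 = 26

26


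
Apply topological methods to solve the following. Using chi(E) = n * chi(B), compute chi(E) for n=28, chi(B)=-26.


For a finite covering: chi(E) = (number of sheets) * chi(B).
chi(E) = 28 * (-26) = -728

-728


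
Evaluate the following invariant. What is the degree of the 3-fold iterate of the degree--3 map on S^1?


deg(f) = -3. Degree is multiplicative: deg(f^3) = (deg f)^3.
deg(f^3) = (-3)^3 = -27

-27


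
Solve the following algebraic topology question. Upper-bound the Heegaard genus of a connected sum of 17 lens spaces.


Heegaard genus satisfies g(A#B) <= g(A) + g(B).
Each lens space has g = 1.
Upper bound: 17 * 1 = 17

17


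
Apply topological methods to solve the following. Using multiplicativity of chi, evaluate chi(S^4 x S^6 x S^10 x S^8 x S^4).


chi is multiplicative: chi(X x Y) = chi(X) chi(Y).
Each even-dim sphere has chi = 2. There are 5 factors.
chi = 2^5 = 32

32


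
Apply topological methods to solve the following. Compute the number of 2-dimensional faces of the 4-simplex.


Delta^4 has 4+1 vertices. A 2-face is a choice of 2+1 vertices.
f_2 = C(4+1, 2+1) = C(5,3) = 10

10


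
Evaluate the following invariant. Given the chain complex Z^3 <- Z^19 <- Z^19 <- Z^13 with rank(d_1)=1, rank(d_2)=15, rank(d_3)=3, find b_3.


rank H_k = rank(ker d_k) - rank(im d_{k+1}).
rank(ker d_3) = rank(C_3) - rank(d_3) = 13 - 3 = 10.
rank(im d_{3+1}) = 0.
rank H_3 = 10 - 0 = 10

10


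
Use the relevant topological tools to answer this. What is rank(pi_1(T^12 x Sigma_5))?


pi_1(A x B) = pi_1(A) x pi_1(B); rank of abelianization = b_1.
b_1(T^12) = 12, b_1(Sigma_5) = 2*5 = 10.
b_1(product) = 12 + 10 = 22

22


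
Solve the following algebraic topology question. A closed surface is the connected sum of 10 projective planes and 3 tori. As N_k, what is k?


Since a >= 1, the sum is non-orientable; each T^2 can be replaced by RP^2 # RP^2 (since T^2#RP^2 = 3RP^2).
Total crosscaps k = 10 + 2*3 = 16.
Check via chi: chi = 10*1 + 3*0 - (10+3-1)*2 = -14 = 2 - k = -14. Consistent.

16


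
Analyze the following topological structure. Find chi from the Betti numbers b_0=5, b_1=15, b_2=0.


chi = sum_k (-1)^k b_k.
= (5) + (-15) + (0)
= -10

-10


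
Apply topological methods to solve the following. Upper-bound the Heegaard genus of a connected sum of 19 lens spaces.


Heegaard genus satisfies g(A#B) <= g(A) + g(B).
Each lens space has g = 1.
Upper bound: 19 * 1 = 19

19


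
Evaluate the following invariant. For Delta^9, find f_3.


Delta^9 has 9+1 vertices. A 3-face is a choice of 3+1 vertices.
f_3 = C(9+1, 3+1) = C(10,4) = 210

210


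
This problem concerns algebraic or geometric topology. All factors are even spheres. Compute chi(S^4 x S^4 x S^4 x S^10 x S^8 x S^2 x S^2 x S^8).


chi is multiplicative: chi(X x Y) = chi(X) chi(Y).
Each even-dim sphere has chi = 2. There are 8 factors.
chi = 2^8 = 256

256


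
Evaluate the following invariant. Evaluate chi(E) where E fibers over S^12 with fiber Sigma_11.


chi(S^12) = 2 (n even), chi(Sigma_11) = 2 - 2*11 = -20.
chi(E) = 2 * (-20) = -40

-40


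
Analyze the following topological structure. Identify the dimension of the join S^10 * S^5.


Join of spheres: S^m * S^n = S^{m+n+1}.
dim = 10 + 5 + 1 = 16

16


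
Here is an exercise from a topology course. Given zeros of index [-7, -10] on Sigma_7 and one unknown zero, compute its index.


Poincare-Hopf: sum of indices = chi(M).
chi(Sigma_7) = 2 - 2*7 = -12.
Sum of known indices = -17.
x = chi - (sum known) = -12 - (-17) = 5

5


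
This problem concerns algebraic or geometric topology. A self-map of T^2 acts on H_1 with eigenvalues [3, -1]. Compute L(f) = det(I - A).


For a torus self-map: L(f) = det(I - A) where A acts on H_1.
L(f) = (1-3) * (1--1) = -2 * 2 = -4

-4


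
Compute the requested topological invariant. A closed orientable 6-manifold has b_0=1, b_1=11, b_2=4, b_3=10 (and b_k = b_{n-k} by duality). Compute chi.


By Poincare duality b_k = b_{6-k}, so full Betti numbers: b_0=1, b_1=11, b_2=4, b_3=10, b_4=4, b_5=11, b_6=1.
chi = sum (-1)^k b_k = -22

-22


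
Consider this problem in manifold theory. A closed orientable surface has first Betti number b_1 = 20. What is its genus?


For a closed orientable surface: b_1 = 2g.
20 = 2g
g = 20 / 2 = 10

10


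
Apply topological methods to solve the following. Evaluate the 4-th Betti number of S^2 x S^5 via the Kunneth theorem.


Each S^d has Poincare polynomial 1 + t^d.
The product S^2 x S^5 has Poincare polynomial prod(1+t^d_i).
Expanding: b_0=1, b_2=1, b_5=1, b_7=1.
b_4 = 0

0


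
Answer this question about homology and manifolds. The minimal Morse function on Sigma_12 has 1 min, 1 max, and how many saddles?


A perfect Morse function has m_k = b_k.
For Sigma_12: b_0=1, b_1=2g=24, b_2=1.
Saddles m_1 = 2g = 24

24


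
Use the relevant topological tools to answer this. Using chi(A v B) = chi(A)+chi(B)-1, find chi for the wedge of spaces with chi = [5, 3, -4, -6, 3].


chi(A v B) = chi(A) + chi(B) - 1 (one point identified).
For 5 spaces: chi = (sum chi_i) - (5 - 1).
sum = 1; chi = 1 - 4 = -3

-3


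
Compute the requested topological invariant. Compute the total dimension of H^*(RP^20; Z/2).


H^k(RP^20; Z/2) = Z/2 for each 0 <= k <= 20.
Total dimension = 20 + 1 = 21

21


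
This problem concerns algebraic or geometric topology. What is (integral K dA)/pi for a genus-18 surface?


Gauss-Bonnet: integral K dA = 2*pi*chi(M).
chi(Sigma_18) = 2 - 2*18 = -34.
(integral K dA)/pi = 2*chi = 2*(-34) = -68

-68


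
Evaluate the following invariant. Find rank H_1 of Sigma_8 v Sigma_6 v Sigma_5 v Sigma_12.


For a wedge X v Y: reduced H_k(X v Y) = H_k(X) + H_k(Y).
Each Sigma_g contributes b_1 = 2g.
b_1 = 16 + 12 + 10 + 24 = 62

62


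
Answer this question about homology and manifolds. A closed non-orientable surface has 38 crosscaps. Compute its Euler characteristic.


For a non-orientable closed surface with k crosscaps: chi = 2 - k.
Here k = 38.
chi = 2 - 38 = -36

-36


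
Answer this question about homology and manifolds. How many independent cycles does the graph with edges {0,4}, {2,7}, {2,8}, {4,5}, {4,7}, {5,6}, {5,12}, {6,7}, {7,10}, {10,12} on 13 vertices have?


b_1 = E - V + (number of components).
E = 10, V = 13, components = 5.
b_1 = 10 - 13 + 5 = 2

2


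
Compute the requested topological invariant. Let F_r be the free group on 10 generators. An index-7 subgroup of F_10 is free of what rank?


Nielsen-Schreier: an index-n subgroup of F_r is free of rank 1 + n(r-1).
Equivalently: chi(cover) = n*chi(base); chi(vee_r S^1) = 1 - 10 = -9.
chi(E) = 7*(-9) = -63; rank = 1 - chi(E) = 1 - (-63) = 64.
rank = 1 + 7*(10-1) = 1 + 63 = 64

64


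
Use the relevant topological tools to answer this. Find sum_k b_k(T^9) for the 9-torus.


b_k(T^9) = C(9,k), so the sum over k is sum_k C(9,k) = 2^9.
Total = 2^9 = 512

512


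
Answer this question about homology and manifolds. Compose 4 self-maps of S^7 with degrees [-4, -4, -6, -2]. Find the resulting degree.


Degree is multiplicative: deg(composition) = product of degrees.
= (-4) * (-4) * (-6) * (-2) = 192

192


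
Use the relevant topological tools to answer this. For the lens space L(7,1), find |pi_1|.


pi_1(L(p,q)) = Z/pZ for any q coprime to p.
|pi_1(L(7,1))| = 7

7


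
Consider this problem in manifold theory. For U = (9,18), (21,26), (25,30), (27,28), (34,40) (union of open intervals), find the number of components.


Sort and merge overlapping open intervals.
Merged: (9,18), (21,30), (34,40).
Number of components = 3

3


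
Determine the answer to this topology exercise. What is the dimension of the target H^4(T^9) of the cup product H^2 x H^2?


Cup product: H^p x H^q -> H^{p+q}; here p+q = 2+2 = 4.
rank H^k(T^n) = C(n,k).
C(9,4) = 126

126


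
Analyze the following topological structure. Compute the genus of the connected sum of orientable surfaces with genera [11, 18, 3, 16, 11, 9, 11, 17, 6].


Genus is additive under connected sum of orientable surfaces.
g = 11 + 18 + 3 + 16 + 11 + 9 + 11 + 17 + 6 = 102

102


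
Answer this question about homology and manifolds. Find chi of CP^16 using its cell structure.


CP^16 has one cell in each even dimension 0, 2, ..., 2*16 (16+1 cells total).
All cells are even-dimensional, so chi = number of cells.
chi = 16 + 1 = 17

17


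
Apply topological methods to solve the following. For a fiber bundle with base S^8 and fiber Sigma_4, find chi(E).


chi(S^8) = 2 (n even), chi(Sigma_4) = 2 - 2*4 = -6.
chi(E) = 2 * (-6) = -12

-12


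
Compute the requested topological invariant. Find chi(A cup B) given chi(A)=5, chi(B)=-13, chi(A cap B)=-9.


chi(A cup B) = chi(A) + chi(B) - chi(A cap B)
= 5 + (-13) - (-9)
= 1

1


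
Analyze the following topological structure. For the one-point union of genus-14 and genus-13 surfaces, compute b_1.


For a wedge: H_1(A v B) = H_1(A) + H_1(B).
b_1(Sigma_14) = 28, b_1(Sigma_13) = 26.
b_1 = 28 + 26 = 54

54


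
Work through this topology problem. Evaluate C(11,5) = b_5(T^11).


By the Kunneth formula, b_k(T^n) = C(n,k).
b_5(T^11) = C(11,5).
C(11,5) = 11!/(5!*6!) = 462

462


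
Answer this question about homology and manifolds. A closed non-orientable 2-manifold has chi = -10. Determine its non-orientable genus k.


chi = 2 - k for closed non-orientable surfaces with k crosscaps.
-10 = 2 - k
k = 2 - (-10) = 12

12


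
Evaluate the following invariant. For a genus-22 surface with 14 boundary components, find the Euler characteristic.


For a compact orientable surface with genus g and b boundary components: chi = 2 - 2g - b.
chi = 2 - 2*22 - 14 = 2 - 44 - 14 = -56

-56


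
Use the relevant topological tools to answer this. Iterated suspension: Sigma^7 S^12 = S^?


Each suspension raises dimension by 1: Sigma S^n = S^{n+1}.
Sigma^7 S^12 = S^{12+7} = S^19

19


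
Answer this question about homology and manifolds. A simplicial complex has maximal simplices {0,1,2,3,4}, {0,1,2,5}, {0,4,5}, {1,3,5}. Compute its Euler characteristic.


Enumerate all faces; f-vector: f_0=6, f_1=15, f_2=15, f_3=6, f_4=1.
chi = sum (-1)^k f_k = 1

1


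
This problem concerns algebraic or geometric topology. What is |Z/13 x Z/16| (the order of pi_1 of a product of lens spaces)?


pi_1(X x Y) = pi_1(X) x pi_1(Y).
pi_1(L(13,1)) = Z/13, pi_1(L(16,1)) = Z/16.
|Z/13 x Z/16| = 13 * 16 = 208

208


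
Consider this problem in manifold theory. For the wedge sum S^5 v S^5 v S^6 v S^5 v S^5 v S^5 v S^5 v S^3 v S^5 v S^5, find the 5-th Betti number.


For a wedge of spheres, H_k (k>0) is free on one generator per sphere of dimension k.
Spheres of dimension 5: count = 8.
b_5 = 8

8


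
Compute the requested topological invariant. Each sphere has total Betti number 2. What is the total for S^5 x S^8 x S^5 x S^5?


Total Betti number is multiplicative under products.
Each S^d (d>=1) has total Betti number 2.
There are 4 sphere factors.
Total = 2^4 = 16

16


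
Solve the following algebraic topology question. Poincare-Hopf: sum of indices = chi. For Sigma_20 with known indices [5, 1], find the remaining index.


Poincare-Hopf: sum of indices = chi(M).
chi(Sigma_20) = 2 - 2*20 = -38.
Sum of known indices = 6.
x = chi - (sum known) = -38 - (6) = -44

-44


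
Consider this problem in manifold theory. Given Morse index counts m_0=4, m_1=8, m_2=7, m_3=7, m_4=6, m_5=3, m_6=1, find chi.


Morse theory: chi(M) = sum_k (-1)^k m_k where m_k = #(index-k critical points).
= (4) + (-8) + (7) + (-7) + (6) + (-3) + (1) = 0

0


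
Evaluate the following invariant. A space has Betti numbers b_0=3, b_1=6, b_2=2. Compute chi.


chi = sum_k (-1)^k b_k.
= (3) + (-6) + (2)
= -1

-1


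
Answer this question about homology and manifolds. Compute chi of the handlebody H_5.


A genus-g handlebody deformation retracts to a wedge of g circles.
chi(vee_g S^1) = 1 - g.
chi(H_5) = 1 - 5 = -4

-4


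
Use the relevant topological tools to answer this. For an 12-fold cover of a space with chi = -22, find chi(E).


For a finite covering: chi(E) = (number of sheets) * chi(B).
chi(E) = 12 * (-22) = -264

-264


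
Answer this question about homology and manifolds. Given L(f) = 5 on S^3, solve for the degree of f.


L(f) = 1 + (-1)^3 deg(f) on S^3.
5 = 1 + (-1)^3 * deg(f)
(-1)^3 * deg(f) = 4
deg(f) = -4

-4


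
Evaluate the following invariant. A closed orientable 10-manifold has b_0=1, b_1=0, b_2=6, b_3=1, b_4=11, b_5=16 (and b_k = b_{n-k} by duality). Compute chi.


By Poincare duality b_k = b_{10-k}, so full Betti numbers: b_0=1, b_1=0, b_2=6, b_3=1, b_4=11, b_5=16, b_6=11, b_7=1, b_8=6, b_9=0, b_10=1.
chi = sum (-1)^k b_k = 18

18


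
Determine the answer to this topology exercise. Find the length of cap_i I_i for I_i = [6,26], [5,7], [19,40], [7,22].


Intersection = [max(a_i), min(b_i)] = [19, 7].
Since 19 > 7, the intersection is empty.
Length = 0

0


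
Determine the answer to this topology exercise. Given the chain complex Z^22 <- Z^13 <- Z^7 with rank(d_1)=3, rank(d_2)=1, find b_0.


rank H_k = rank(ker d_k) - rank(im d_{k+1}).
rank(ker d_0) = rank(C_0) - rank(d_0) = 22 - 0 = 22.
rank(im d_{0+1}) = 3.
rank H_0 = 22 - 3 = 19

19


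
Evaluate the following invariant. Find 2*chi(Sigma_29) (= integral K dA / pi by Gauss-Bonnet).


Gauss-Bonnet: integral K dA = 2*pi*chi(M).
chi(Sigma_29) = 2 - 2*29 = -56.
(integral K dA)/pi = 2*chi = 2*(-56) = -112

-112


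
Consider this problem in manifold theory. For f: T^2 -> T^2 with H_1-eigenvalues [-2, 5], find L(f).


For a torus self-map: L(f) = det(I - A) where A acts on H_1.
L(f) = (1--2) * (1-5) = 3 * -4 = -12

-12


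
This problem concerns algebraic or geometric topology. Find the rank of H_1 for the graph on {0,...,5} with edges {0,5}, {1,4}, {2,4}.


b_1 = E - V + (number of components).
E = 3, V = 6, components = 3.
b_1 = 3 - 6 + 3 = 0

0


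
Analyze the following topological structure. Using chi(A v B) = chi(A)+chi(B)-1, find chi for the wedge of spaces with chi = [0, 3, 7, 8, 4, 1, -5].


chi(A v B) = chi(A) + chi(B) - 1 (one point identified).
For 7 spaces: chi = (sum chi_i) - (7 - 1).
sum = 18; chi = 18 - 6 = 12

12


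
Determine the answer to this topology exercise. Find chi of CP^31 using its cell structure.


CP^31 has one cell in each even dimension 0, 2, ..., 2*31 (31+1 cells total).
All cells are even-dimensional, so chi = number of cells.
chi = 31 + 1 = 32

32


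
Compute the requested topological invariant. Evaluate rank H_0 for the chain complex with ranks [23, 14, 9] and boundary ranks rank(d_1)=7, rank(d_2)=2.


rank H_k = rank(ker d_k) - rank(im d_{k+1}).
rank(ker d_0) = rank(C_0) - rank(d_0) = 23 - 0 = 23.
rank(im d_{0+1}) = 7.
rank H_0 = 23 - 7 = 16

16


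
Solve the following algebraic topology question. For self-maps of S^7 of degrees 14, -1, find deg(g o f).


Degree is multiplicative under composition: deg(g o f) = deg(g) * deg(f).
= -1 * 14 = -14

-14


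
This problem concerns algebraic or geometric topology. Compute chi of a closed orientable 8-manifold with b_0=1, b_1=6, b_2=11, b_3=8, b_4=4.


By Poincare duality b_k = b_{8-k}, so full Betti numbers: b_0=1, b_1=6, b_2=11, b_3=8, b_4=4, b_5=8, b_6=11, b_7=6, b_8=1.
chi = sum (-1)^k b_k = 0

0


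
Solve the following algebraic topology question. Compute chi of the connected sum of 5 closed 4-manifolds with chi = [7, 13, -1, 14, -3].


For n-manifolds: chi(A#B) = chi(A) + chi(B) - chi(S^4).
chi(S^4) = 1 + (-1)^4 = 2.
chi(#) = (sum chi_i) - (5-1)*chi(S^4) = 30 - 4*2 = 22

22


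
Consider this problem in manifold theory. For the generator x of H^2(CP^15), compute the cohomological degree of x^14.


|x| = 2 in H^*(CP^n).
|x^14| = 14 * |x| = 14 * 2 = 28

28


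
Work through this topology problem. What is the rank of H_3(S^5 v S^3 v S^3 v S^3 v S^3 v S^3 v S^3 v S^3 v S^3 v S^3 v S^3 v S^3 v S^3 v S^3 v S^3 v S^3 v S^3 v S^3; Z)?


For a wedge of spheres, H_k (k>0) is free on one generator per sphere of dimension k.
Spheres of dimension 3: count = 17.
b_3 = 17

17


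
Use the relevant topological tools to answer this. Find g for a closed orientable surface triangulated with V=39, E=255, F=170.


chi = V - E + F = 39 - 255 + 170 = -46
For orientable closed surface: chi = 2 - 2g, so g = (2 - chi)/2.
g = (2 - (-46)) / 2 = 48 / 2 = 24

24


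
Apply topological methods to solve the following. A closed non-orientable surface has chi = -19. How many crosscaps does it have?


chi = 2 - k for closed non-orientable surfaces with k crosscaps.
-19 = 2 - k
k = 2 - (-19) = 21

21


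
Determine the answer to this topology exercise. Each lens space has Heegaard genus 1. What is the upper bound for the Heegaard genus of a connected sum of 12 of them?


Heegaard genus satisfies g(A#B) <= g(A) + g(B).
Each lens space has g = 1.
Upper bound: 12 * 1 = 12

12


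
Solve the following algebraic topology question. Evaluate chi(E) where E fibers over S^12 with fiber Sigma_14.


chi(S^12) = 2 (n even), chi(Sigma_14) = 2 - 2*14 = -26.
chi(E) = 2 * (-26) = -52

-52


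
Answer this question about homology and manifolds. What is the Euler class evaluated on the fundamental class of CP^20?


For any closed oriented manifold, <e(TM),[M]> = chi(M).
chi(CP^20) = 20+1 = 21

21


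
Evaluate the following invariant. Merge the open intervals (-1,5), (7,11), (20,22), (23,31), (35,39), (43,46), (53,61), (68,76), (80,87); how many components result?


Sort and merge overlapping open intervals.
Merged: (-1,5), (7,11), (20,22), (23,31), (35,39), (43,46), (53,61), (68,76), (80,87).
Number of components = 9

9


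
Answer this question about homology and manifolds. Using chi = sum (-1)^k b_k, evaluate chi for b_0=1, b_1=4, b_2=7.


chi = sum_k (-1)^k b_k.
= (1) + (-4) + (7)
= 4

4


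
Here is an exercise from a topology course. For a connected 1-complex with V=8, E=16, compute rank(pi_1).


For a connected graph: rank(pi_1) = b_1 = E - V + 1 = 1 - chi.
chi = V - E = 8 - 16 = -8.
rank = 1 - (-8) = 16 - 8 + 1 = 9

9


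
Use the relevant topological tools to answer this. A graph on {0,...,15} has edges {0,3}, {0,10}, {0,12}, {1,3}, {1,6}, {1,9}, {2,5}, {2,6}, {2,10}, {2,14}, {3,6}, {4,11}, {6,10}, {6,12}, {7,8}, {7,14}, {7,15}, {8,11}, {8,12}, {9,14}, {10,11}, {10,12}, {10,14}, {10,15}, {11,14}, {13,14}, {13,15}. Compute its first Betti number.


b_1 = E - V + (number of components).
E = 27, V = 16, components = 1.
b_1 = 27 - 16 + 1 = 12

12


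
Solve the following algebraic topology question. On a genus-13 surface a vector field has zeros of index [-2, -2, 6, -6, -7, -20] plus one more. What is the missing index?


Poincare-Hopf: sum of indices = chi(M).
chi(Sigma_13) = 2 - 2*13 = -24.
Sum of known indices = -31.
x = chi - (sum known) = -24 - (-31) = 7

7


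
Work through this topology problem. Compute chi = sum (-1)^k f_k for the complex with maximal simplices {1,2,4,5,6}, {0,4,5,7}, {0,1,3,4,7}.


Enumerate all faces; f-vector: f_0=8, f_1=21, f_2=23, f_3=11, f_4=2.
chi = sum (-1)^k f_k = 1

1


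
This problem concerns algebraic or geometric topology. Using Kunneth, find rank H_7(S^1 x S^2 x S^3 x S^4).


Each S^d has Poincare polynomial 1 + t^d.
The product S^1 x S^2 x S^3 x S^4 has Poincare polynomial prod(1+t^d_i).
Expanding: b_0=1, b_1=1, b_2=1, b_3=2, b_4=2, b_5=2, b_6=2, b_7=2, b_8=1, b_9=1, b_10=1.
b_7 = 2

2


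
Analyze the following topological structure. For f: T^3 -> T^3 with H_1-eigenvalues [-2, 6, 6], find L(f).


For a torus self-map: L(f) = det(I - A) where A acts on H_1.
L(f) = (1--2) * (1-6) * (1-6) = 3 * -5 * -5 = 75

75


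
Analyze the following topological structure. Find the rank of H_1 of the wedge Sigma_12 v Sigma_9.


For a wedge: H_1(A v B) = H_1(A) + H_1(B).
b_1(Sigma_12) = 24, b_1(Sigma_9) = 18.
b_1 = 24 + 18 = 42

42


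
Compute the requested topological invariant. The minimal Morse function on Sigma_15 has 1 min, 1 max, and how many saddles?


A perfect Morse function has m_k = b_k.
For Sigma_15: b_0=1, b_1=2g=30, b_2=1.
Saddles m_1 = 2g = 30

30


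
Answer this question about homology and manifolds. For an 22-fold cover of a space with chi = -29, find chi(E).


For a finite covering: chi(E) = (number of sheets) * chi(B).
chi(E) = 22 * (-29) = -638

-638


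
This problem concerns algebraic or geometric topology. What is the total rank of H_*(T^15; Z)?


b_k(T^15) = C(15,k), so the sum over k is sum_k C(15,k) = 2^15.
Total = 2^15 = 32768

32768


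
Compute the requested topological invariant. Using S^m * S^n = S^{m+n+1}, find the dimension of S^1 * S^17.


Join of spheres: S^m * S^n = S^{m+n+1}.
dim = 1 + 17 + 1 = 19

19


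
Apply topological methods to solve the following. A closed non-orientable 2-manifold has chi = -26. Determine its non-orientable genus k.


chi = 2 - k for closed non-orientable surfaces with k crosscaps.
-26 = 2 - k
k = 2 - (-26) = 28

28


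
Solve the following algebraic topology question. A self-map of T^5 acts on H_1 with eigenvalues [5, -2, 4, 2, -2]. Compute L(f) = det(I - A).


For a torus self-map: L(f) = det(I - A) where A acts on H_1.
L(f) = (1-5) * (1--2) * (1-4) * (1-2) * (1--2) = -4 * 3 * -3 * -1 * 3 = -108

-108


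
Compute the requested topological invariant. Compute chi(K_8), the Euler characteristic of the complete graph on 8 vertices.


K_8: V = 8, E = C(8,2) = 28.
chi = V - E = 8 - 28 = -20

-20


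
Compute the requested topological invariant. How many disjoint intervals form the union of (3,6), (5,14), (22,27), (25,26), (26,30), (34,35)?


Sort and merge overlapping open intervals.
Merged: (3,14), (22,30), (34,35).
Number of components = 3

3


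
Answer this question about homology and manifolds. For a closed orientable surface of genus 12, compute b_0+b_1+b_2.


For Sigma_12: b_0 = 1, b_1 = 2g = 24, b_2 = 1.
Total = 1 + 24 + 1 = 26

26


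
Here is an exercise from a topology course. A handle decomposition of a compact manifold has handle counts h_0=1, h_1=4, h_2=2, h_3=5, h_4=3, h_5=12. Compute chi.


Handles of index k contribute (-1)^k to chi (same as CW cells).
chi = (1) + (-4) + (2) + (-5) + (3) + (-12) = -15

-15


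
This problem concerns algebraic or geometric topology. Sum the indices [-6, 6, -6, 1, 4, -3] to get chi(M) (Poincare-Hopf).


Poincare-Hopf: chi(M) = sum of indices of zeros.
chi = (-6) + (6) + (-6) + (1) + (4) + (-3) = -4

-4


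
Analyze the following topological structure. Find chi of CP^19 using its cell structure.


CP^19 has one cell in each even dimension 0, 2, ..., 2*19 (19+1 cells total).
All cells are even-dimensional, so chi = number of cells.
chi = 19 + 1 = 20

20


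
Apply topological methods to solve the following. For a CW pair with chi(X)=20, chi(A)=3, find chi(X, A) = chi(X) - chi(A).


Relative Euler characteristic: chi(X, A) = chi(X) - chi(A).
= 20 - (3) = 17

17


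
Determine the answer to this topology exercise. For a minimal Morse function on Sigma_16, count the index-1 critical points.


A perfect Morse function has m_k = b_k.
For Sigma_16: b_0=1, b_1=2g=32, b_2=1.
Saddles m_1 = 2g = 32

32


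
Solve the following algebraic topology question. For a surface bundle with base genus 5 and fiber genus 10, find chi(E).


For a fiber bundle F -> E -> B (with CW structure): chi(E) = chi(B) * chi(F).
chi(Sigma_5) = -8, chi(Sigma_10) = -18.
chi(E) = (-8) * (-18) = 144

144


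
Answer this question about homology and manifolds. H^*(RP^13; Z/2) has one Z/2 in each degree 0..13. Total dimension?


H^k(RP^13; Z/2) = Z/2 for each 0 <= k <= 13.
Total dimension = 13 + 1 = 14

14


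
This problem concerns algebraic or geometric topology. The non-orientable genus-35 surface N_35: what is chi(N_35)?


For a non-orientable closed surface with k crosscaps: chi = 2 - k.
Here k = 35.
chi = 2 - 35 = -33

-33


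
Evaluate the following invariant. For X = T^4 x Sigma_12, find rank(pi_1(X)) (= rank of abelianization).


pi_1(A x B) = pi_1(A) x pi_1(B); rank of abelianization = b_1.
b_1(T^4) = 4, b_1(Sigma_12) = 2*12 = 24.
b_1(product) = 4 + 24 = 28

28


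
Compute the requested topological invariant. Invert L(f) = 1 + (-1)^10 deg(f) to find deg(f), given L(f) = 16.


L(f) = 1 + (-1)^10 deg(f) on S^10.
16 = 1 + (-1)^10 * deg(f)
(-1)^10 * deg(f) = 15
deg(f) = 15

15


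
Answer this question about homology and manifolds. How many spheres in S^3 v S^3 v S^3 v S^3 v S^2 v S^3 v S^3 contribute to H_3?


For a wedge of spheres, H_k (k>0) is free on one generator per sphere of dimension k.
Spheres of dimension 3: count = 6.
b_3 = 6

6


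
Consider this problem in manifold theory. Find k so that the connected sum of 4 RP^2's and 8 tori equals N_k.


Since a >= 1, the sum is non-orientable; each T^2 can be replaced by RP^2 # RP^2 (since T^2#RP^2 = 3RP^2).
Total crosscaps k = 4 + 2*8 = 20.
Check via chi: chi = 4*1 + 8*0 - (4+8-1)*2 = -18 = 2 - k = -18. Consistent.

20


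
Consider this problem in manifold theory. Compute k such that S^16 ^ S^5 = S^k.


S^m ^ S^n = S^{m+n}.
k = 16 + 5 = 21

21


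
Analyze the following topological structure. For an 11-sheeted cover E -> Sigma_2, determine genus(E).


For an n-sheeted cover: chi(E) = n * chi(B).
chi(Sigma_2) = 2 - 2*2 = -2.
chi(E) = 11 * (-2) = -22.
genus(E) = (2 - chi(E))/2 = (2 - (-22))/2 = 24/2 = 12

12


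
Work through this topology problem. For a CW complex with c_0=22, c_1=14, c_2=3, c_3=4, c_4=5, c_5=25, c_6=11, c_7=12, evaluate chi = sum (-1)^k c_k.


chi = sum_k (-1)^k c_k.
= (-1)^0*22 + (-1)^1*14 + (-1)^2*3 + (-1)^3*4 + (-1)^4*5 + (-1)^5*25 + (-1)^6*11 + (-1)^7*12
= (22) + (-14) + (3) + (-4) + (5) + (-25) + (11) + (-12)
= -14

-14


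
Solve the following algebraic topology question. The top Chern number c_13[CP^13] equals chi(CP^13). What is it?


For any closed oriented manifold, <e(TM),[M]> = chi(M).
chi(CP^13) = 13+1 = 14

14


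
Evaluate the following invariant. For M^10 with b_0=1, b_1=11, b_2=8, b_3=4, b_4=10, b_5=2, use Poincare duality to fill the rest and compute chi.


By Poincare duality b_k = b_{10-k}, so full Betti numbers: b_0=1, b_1=11, b_2=8, b_3=4, b_4=10, b_5=2, b_6=10, b_7=4, b_8=8, b_9=11, b_10=1.
chi = sum (-1)^k b_k = 6

6


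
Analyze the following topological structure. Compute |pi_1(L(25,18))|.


pi_1(L(p,q)) = Z/pZ for any q coprime to p.
|pi_1(L(25,18))| = 25

25


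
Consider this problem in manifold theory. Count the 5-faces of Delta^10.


Delta^10 has 10+1 vertices. A 5-face is a choice of 5+1 vertices.
f_5 = C(10+1, 5+1) = C(11,6) = 462

462


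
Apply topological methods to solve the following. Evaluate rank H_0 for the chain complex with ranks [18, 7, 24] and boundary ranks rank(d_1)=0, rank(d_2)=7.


rank H_k = rank(ker d_k) - rank(im d_{k+1}).
rank(ker d_0) = rank(C_0) - rank(d_0) = 18 - 0 = 18.
rank(im d_{0+1}) = 0.
rank H_0 = 18 - 0 = 18

18


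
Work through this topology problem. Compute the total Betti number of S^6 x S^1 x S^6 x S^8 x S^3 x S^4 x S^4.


Total Betti number is multiplicative under products.
Each S^d (d>=1) has total Betti number 2.
There are 7 sphere factors.
Total = 2^7 = 128

128


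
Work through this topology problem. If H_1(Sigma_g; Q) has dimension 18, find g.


For a closed orientable surface: b_1 = 2g.
18 = 2g
g = 18 / 2 = 9

9


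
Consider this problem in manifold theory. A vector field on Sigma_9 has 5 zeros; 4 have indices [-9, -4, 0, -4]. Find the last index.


Poincare-Hopf: sum of indices = chi(M).
chi(Sigma_9) = 2 - 2*9 = -16.
Sum of known indices = -17.
x = chi - (sum known) = -16 - (-17) = 1

1


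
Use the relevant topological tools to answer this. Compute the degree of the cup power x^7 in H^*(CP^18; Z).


|x| = 2 in H^*(CP^n).
|x^7| = 7 * |x| = 7 * 2 = 14

14


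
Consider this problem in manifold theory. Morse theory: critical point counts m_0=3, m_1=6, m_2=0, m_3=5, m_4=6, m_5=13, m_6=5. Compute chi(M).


Morse theory: chi(M) = sum_k (-1)^k m_k where m_k = #(index-k critical points).
= (3) + (-6) + (0) + (-5) + (6) + (-13) + (5) = -10

-10


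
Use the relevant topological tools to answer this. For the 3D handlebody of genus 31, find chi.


A genus-g handlebody deformation retracts to a wedge of g circles.
chi(vee_g S^1) = 1 - g.
chi(H_31) = 1 - 31 = -30

-30


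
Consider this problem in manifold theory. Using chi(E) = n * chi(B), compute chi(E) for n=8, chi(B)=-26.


For a finite covering: chi(E) = (number of sheets) * chi(B).
chi(E) = 8 * (-26) = -208

-208


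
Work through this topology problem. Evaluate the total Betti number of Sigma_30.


For Sigma_30: b_0 = 1, b_1 = 2g = 60, b_2 = 1.
Total = 1 + 60 + 1 = 62

62


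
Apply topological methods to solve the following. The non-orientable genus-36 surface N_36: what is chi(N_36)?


For a non-orientable closed surface with k crosscaps: chi = 2 - k.
Here k = 36.
chi = 2 - 36 = -34

-34


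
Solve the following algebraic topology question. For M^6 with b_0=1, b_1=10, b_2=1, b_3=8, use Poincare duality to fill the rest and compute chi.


By Poincare duality b_k = b_{6-k}, so full Betti numbers: b_0=1, b_1=10, b_2=1, b_3=8, b_4=1, b_5=10, b_6=1.
chi = sum (-1)^k b_k = -24

-24


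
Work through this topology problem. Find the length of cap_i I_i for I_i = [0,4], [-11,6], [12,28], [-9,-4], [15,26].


Intersection = [max(a_i), min(b_i)] = [15, -4].
Since 15 > -4, the intersection is empty.
Length = 0

0


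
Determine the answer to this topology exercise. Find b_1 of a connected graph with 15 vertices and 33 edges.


For a connected graph: rank(pi_1) = b_1 = E - V + 1 = 1 - chi.
chi = V - E = 15 - 33 = -18.
rank = 1 - (-18) = 33 - 15 + 1 = 19

19


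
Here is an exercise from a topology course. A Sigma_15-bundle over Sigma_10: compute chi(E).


For a fiber bundle F -> E -> B (with CW structure): chi(E) = chi(B) * chi(F).
chi(Sigma_10) = -18, chi(Sigma_15) = -28.
chi(E) = (-18) * (-28) = 504

504


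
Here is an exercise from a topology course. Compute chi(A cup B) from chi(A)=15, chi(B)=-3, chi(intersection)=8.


chi(A cup B) = chi(A) + chi(B) - chi(A cap B)
= 15 + (-3) - (8)
= 4

4


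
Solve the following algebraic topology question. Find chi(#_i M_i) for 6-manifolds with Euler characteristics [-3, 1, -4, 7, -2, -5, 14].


For n-manifolds: chi(A#B) = chi(A) + chi(B) - chi(S^6).
chi(S^6) = 1 + (-1)^6 = 2.
chi(#) = (sum chi_i) - (7-1)*chi(S^6) = 8 - 6*2 = -4

-4


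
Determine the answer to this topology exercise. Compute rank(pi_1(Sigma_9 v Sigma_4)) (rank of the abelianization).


For a wedge: H_1(A v B) = H_1(A) + H_1(B).
b_1(Sigma_9) = 18, b_1(Sigma_4) = 8.
b_1 = 18 + 8 = 26

26


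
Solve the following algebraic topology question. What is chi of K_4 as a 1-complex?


K_4: V = 4, E = C(4,2) = 6.
chi = V - E = 4 - 6 = -2

-2


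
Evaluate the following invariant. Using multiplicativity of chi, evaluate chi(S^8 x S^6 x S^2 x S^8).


chi is multiplicative: chi(X x Y) = chi(X) chi(Y).
Each even-dim sphere has chi = 2. There are 4 factors.
chi = 2^4 = 16

16


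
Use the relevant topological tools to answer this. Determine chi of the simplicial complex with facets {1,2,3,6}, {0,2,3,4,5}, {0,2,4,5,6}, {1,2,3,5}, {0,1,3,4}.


Enumerate all faces; f-vector: f_0=7, f_1=21, f_2=25, f_3=12, f_4=2.
chi = sum (-1)^k f_k = 1

1


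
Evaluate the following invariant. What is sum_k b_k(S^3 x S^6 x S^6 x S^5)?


Total Betti number is multiplicative under products.
Each S^d (d>=1) has total Betti number 2.
There are 4 sphere factors.
Total = 2^4 = 16

16


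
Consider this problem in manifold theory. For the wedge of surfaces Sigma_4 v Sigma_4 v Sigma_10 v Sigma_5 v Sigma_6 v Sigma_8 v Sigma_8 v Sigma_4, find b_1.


For a wedge X v Y: reduced H_k(X v Y) = H_k(X) + H_k(Y).
Each Sigma_g contributes b_1 = 2g.
b_1 = 8 + 8 + 20 + 10 + 12 + 16 + 16 + 8 = 98

98


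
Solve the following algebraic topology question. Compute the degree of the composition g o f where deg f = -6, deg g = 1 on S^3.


Degree is multiplicative under composition: deg(g o f) = deg(g) * deg(f).
= 1 * -6 = -6

-6


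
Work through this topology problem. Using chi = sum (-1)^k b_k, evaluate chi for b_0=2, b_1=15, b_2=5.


chi = sum_k (-1)^k b_k.
= (2) + (-15) + (5)
= -8

-8


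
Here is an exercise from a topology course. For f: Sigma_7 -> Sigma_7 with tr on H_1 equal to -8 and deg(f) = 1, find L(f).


L(f) = tr(f_0*) - tr(f_1*) + tr(f_2*).
= 1 - (-8) + (1)
= 10

10


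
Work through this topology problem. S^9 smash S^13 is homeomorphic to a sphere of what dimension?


S^m ^ S^n = S^{m+n}.
k = 9 + 13 = 22

22


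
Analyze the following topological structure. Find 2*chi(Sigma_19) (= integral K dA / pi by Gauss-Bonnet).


Gauss-Bonnet: integral K dA = 2*pi*chi(M).
chi(Sigma_19) = 2 - 2*19 = -36.
(integral K dA)/pi = 2*chi = 2*(-36) = -72

-72


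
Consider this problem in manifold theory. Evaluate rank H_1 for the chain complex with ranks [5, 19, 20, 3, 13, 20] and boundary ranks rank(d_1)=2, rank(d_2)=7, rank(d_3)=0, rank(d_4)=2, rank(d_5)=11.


rank H_k = rank(ker d_k) - rank(im d_{k+1}).
rank(ker d_1) = rank(C_1) - rank(d_1) = 19 - 2 = 17.
rank(im d_{1+1}) = 7.
rank H_1 = 17 - 7 = 10

10


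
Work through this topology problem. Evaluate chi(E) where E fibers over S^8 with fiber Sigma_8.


chi(S^8) = 2 (n even), chi(Sigma_8) = 2 - 2*8 = -14.
chi(E) = 2 * (-14) = -28

-28


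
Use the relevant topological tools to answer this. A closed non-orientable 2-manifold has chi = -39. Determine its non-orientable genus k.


chi = 2 - k for closed non-orientable surfaces with k crosscaps.
-39 = 2 - k
k = 2 - (-39) = 41

41


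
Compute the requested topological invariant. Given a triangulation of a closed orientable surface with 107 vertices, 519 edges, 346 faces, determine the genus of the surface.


chi = V - E + F = 107 - 519 + 346 = -66
For orientable closed surface: chi = 2 - 2g, so g = (2 - chi)/2.
g = (2 - (-66)) / 2 = 68 / 2 = 34

34


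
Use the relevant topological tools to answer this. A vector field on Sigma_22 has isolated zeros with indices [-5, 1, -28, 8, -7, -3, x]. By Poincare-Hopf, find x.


Poincare-Hopf: sum of indices = chi(M).
chi(Sigma_22) = 2 - 2*22 = -42.
Sum of known indices = -34.
x = chi - (sum known) = -42 - (-34) = -8

-8


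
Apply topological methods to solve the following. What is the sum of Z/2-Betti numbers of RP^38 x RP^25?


dim H^*(RP^n; Z/2) = n+1 (one Z/2 in each degree 0..n).
Total Betti number is multiplicative.
Total = (38+1) * (25+1) = 39 * 26 = 1014

1014


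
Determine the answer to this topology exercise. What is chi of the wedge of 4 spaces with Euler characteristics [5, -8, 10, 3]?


chi(A v B) = chi(A) + chi(B) - 1 (one point identified).
For 4 spaces: chi = (sum chi_i) - (4 - 1).
sum = 10; chi = 10 - 3 = 7

7


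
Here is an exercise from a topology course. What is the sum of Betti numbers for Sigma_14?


For Sigma_14: b_0 = 1, b_1 = 2g = 28, b_2 = 1.
Total = 1 + 28 + 1 = 30

30


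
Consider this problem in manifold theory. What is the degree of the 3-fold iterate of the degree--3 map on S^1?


deg(f) = -3. Degree is multiplicative: deg(f^3) = (deg f)^3.
deg(f^3) = (-3)^3 = -27

-27


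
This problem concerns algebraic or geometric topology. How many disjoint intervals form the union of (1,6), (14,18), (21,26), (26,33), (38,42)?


Sort and merge overlapping open intervals.
Merged: (1,6), (14,18), (21,26), (26,33), (38,42).
Number of components = 5

5


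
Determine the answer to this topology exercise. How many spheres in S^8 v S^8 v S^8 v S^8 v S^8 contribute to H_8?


For a wedge of spheres, H_k (k>0) is free on one generator per sphere of dimension k.
Spheres of dimension 8: count = 5.
b_8 = 5

5


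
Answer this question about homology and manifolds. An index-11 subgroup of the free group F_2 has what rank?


Nielsen-Schreier: an index-n subgroup of F_r is free of rank 1 + n(r-1).
Equivalently: chi(cover) = n*chi(base); chi(vee_r S^1) = 1 - 2 = -1.
chi(E) = 11*(-1) = -11; rank = 1 - chi(E) = 1 - (-11) = 12.
rank = 1 + 11*(2-1) = 1 + 11 = 12

12
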